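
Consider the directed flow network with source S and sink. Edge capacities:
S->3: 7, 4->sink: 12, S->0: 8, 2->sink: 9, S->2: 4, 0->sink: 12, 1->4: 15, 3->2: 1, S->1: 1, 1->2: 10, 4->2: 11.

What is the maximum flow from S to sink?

14

Augment S->0->sink: bottleneck 8. Total 8.
Augment S->2->sink: bottleneck 4. Total 12.
Augment S->1->4->sink: bottleneck 1. Total 13.
Augment S->3->2->sink: bottleneck 1. Total 14.
No augmenting path remains in the residual graph.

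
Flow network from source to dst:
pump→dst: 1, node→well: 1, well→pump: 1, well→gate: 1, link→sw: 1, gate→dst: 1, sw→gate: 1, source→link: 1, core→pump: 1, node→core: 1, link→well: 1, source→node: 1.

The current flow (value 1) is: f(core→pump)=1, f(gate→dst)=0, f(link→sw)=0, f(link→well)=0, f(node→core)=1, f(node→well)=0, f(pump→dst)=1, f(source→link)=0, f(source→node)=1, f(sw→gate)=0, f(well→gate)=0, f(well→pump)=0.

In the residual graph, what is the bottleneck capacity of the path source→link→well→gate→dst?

1

Residual capacities along the path: source→link: 1, link→well: 1, well→gate: 1, gate→dst: 1.
Minimum is 1.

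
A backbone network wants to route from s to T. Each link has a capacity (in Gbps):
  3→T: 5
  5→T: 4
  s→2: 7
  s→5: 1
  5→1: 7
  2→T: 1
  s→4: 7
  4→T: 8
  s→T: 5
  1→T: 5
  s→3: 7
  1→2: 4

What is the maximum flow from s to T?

19

Augment s→T: bottleneck 5. Total 5.
Augment s→5→T: bottleneck 1. Total 6.
Augment s→3→T: bottleneck 5. Total 11.
Augment s→2→T: bottleneck 1. Total 12.
Augment s→4→T: bottleneck 7. Total 19.
No augmenting path remains in the residual graph.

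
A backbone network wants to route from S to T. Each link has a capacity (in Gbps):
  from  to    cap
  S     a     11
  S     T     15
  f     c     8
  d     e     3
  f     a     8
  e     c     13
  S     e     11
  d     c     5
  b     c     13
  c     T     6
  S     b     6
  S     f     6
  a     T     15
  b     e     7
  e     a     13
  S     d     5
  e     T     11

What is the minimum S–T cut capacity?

Max flow = 47 (via 5 augmenting paths).
In the residual at optimum, the set reachable from S is {S, a, b, c, d, e, f}.
Cut edges: S→T (cap 15), e→T (cap 11), a→T (cap 15), c→T (cap 6). Sum = 47.

47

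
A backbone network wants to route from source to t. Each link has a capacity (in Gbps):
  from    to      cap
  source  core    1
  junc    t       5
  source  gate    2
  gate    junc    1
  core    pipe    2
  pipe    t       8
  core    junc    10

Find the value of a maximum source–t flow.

Augment source→gate→junc→t: bottleneck 1. Total 1.
Augment source→core→junc→t: bottleneck 1. Total 2.
No augmenting path remains in the residual graph.

2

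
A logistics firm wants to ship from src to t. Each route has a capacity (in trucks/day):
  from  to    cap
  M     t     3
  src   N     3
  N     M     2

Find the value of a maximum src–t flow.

2

Augment src→N→M→t: bottleneck 2. Total 2.
No augmenting path remains in the residual graph.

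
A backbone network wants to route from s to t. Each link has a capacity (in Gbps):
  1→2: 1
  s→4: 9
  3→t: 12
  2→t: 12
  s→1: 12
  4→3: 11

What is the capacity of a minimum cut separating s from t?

10

Max flow = 10 (via 2 augmenting paths).
In the residual at optimum, the set reachable from s is {1, s}.
Cut edges: 1→2 (cap 1), s→4 (cap 9). Sum = 10.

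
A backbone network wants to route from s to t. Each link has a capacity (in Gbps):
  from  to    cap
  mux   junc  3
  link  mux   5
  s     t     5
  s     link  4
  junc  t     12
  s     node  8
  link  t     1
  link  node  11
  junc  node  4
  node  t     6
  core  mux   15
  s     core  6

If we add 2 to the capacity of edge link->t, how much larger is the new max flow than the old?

2

Original max flow = 15.
After raising cap(link->t), augmenting paths through that edge carry 2 more units.
New max flow = 17. Increase = 2.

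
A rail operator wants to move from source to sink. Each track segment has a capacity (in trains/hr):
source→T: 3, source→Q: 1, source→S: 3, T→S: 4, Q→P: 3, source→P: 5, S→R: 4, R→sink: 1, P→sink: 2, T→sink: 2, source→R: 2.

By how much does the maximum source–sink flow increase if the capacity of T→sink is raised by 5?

1

Original max flow = 5.
After raising cap(T→sink), augmenting paths through that edge carry 1 more unit.
New max flow = 6. Increase = 1.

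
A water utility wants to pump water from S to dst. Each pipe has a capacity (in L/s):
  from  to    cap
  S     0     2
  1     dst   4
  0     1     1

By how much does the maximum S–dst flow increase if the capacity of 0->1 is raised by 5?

Original max flow = 1.
After raising cap(0->1), augmenting paths through that edge carry 1 more unit.
New max flow = 2. Increase = 1.

1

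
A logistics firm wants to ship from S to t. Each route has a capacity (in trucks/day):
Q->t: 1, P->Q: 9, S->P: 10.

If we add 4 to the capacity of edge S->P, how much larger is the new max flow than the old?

Original max flow = 1.
Edge S->P does not cross the min cut (source side {P, Q, S}), so extra capacity there cannot help.
New max flow = 1. Increase = 0.

0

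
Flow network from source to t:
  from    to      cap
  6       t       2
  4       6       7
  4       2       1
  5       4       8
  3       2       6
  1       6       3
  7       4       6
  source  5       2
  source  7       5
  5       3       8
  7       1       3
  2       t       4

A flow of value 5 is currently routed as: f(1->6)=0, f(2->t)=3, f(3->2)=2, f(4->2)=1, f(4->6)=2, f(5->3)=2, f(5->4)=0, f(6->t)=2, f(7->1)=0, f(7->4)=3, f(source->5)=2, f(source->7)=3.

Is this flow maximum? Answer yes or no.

Residual reachable from source: {1, 4, 6, 7, source}; t is not reachable.
Saturated cut: source->5, 4->2, 6->t with total capacity 5 = current flow value. Flow is maximum.

Yes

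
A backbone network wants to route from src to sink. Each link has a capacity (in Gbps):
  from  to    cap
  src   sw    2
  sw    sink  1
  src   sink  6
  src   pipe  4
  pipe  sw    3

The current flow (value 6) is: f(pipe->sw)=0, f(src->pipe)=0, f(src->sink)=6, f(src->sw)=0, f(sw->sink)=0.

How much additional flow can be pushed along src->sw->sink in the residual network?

1

Residual capacities along the path: src->sw: 2, sw->sink: 1.
Minimum is 1.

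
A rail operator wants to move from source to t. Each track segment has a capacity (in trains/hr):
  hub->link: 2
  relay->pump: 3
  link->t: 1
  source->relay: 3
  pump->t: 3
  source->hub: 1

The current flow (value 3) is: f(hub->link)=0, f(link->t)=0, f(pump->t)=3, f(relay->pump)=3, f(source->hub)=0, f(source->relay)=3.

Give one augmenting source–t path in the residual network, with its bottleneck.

source->hub->link->t, bottleneck 1

Residual along source->hub->link->t: source->hub: 1, hub->link: 2, link->t: 1.
Bottleneck = min = 1.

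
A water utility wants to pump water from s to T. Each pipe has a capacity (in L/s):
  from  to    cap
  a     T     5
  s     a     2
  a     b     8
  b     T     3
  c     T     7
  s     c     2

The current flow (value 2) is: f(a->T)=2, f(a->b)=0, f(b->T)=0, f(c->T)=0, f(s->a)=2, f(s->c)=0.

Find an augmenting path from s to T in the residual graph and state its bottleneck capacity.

Residual along s->c->T: s->c: 2, c->T: 7.
Bottleneck = min = 2.

s->c->T, bottleneck 2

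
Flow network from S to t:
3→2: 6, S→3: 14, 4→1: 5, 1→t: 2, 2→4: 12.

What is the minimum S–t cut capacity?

2

Max flow = 2 (via 1 augmenting path).
In the residual at optimum, the set reachable from S is {1, 2, 3, 4, S}.
Cut edges: 1→t (cap 2). Sum = 2.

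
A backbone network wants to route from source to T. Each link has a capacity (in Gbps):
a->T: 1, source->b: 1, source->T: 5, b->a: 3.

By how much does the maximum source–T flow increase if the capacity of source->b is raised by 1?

0

Original max flow = 6.
Even with extra capacity on source->b, another cut of capacity 6 remains binding.
New max flow = 6. Increase = 0.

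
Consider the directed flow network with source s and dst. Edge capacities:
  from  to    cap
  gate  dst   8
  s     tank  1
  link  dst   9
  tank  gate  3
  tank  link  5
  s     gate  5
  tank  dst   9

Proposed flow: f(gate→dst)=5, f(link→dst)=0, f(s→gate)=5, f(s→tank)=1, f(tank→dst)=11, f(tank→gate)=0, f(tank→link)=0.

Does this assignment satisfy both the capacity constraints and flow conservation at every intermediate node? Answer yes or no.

No

Capacity violated on tank→dst: flow 11 > capacity 9.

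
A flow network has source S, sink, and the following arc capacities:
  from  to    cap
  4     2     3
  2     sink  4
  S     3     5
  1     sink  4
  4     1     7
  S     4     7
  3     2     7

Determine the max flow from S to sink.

Augment S→3→2→sink: bottleneck 4. Total 4.
Augment S→4→1→sink: bottleneck 4. Total 8.
No augmenting path remains in the residual graph.

8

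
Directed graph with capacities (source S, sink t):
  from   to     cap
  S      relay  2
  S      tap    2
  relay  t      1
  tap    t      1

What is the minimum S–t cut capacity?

Max flow = 2 (via 2 augmenting paths).
In the residual at optimum, the set reachable from S is {S, relay, tap}.
Cut edges: relay→t (cap 1), tap→t (cap 1). Sum = 2.

2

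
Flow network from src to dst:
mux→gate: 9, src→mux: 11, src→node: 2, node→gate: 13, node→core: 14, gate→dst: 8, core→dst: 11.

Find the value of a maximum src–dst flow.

10

Augment src→mux→gate→dst: bottleneck 8. Total 8.
Augment src→node→core→dst: bottleneck 2. Total 10.
No augmenting path remains in the residual graph.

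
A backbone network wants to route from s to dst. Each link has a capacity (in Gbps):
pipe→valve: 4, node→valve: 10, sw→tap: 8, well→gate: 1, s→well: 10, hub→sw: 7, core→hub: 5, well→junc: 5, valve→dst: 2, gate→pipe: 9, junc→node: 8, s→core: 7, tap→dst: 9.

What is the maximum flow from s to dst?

Augment s→well→gate→pipe→valve→dst: bottleneck 1. Total 1.
Augment s→well→junc→node→valve→dst: bottleneck 1. Total 2.
Augment s→core→hub→sw→tap→dst: bottleneck 5. Total 7.
No augmenting path remains in the residual graph.

7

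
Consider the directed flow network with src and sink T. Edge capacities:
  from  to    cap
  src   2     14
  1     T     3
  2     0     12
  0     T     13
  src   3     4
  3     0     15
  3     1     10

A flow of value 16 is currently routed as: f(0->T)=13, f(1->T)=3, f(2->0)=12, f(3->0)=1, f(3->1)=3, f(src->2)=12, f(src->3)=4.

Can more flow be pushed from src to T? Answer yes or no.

No

Residual reachable from src: {2, src}; T is not reachable.
Saturated cut: src->3, 2->0 with total capacity 16 = current flow value. Flow is maximum.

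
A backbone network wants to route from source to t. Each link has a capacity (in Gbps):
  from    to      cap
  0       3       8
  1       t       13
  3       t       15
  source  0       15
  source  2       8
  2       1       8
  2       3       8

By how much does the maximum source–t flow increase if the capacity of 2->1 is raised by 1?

Original max flow = 16.
Edge 2->1 does not cross the min cut (source side {0, source}), so extra capacity there cannot help.
New max flow = 16. Increase = 0.

0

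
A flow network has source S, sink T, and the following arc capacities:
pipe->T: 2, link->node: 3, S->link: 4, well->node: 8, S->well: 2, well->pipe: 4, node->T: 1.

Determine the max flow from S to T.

Augment S->link->node->T: bottleneck 1. Total 1.
Augment S->well->pipe->T: bottleneck 2. Total 3.
No augmenting path remains in the residual graph.

3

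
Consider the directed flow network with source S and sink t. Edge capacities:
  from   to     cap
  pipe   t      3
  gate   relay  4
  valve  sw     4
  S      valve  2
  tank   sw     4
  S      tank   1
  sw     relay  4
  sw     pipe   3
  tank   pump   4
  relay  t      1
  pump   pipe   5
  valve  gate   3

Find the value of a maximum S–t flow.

3

Augment S->valve->gate->relay->t: bottleneck 1. Total 1.
Augment S->valve->sw->pipe->t: bottleneck 1. Total 2.
Augment S->tank->sw->pipe->t: bottleneck 1. Total 3.
No augmenting path remains in the residual graph.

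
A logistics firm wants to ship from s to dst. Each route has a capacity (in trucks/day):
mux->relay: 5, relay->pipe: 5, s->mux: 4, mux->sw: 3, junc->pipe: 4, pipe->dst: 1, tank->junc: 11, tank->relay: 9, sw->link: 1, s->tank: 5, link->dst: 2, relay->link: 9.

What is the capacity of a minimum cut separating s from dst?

Max flow = 3 (via 2 augmenting paths).
In the residual at optimum, the set reachable from s is {junc, link, mux, pipe, relay, s, sw, tank}.
Cut edges: pipe->dst (cap 1), link->dst (cap 2). Sum = 3.

3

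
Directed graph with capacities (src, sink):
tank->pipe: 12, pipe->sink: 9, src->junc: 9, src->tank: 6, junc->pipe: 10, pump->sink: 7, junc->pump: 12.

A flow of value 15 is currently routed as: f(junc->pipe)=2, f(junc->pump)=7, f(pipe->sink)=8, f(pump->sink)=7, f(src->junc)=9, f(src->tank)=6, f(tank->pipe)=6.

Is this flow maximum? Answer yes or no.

Yes

Residual reachable from src: {src}; sink is not reachable.
Saturated cut: src->junc, src->tank with total capacity 15 = current flow value. Flow is maximum.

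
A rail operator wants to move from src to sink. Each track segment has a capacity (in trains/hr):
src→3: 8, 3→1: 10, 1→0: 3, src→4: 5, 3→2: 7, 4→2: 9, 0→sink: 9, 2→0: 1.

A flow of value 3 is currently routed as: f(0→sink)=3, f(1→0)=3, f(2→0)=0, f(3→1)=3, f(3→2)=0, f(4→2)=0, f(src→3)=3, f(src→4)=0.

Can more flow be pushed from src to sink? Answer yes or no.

Residual path src→3→2→0→sink has bottleneck 1 > 0.
Pushing 1 along it raises the flow to 4, so the given flow is not maximum.

Yes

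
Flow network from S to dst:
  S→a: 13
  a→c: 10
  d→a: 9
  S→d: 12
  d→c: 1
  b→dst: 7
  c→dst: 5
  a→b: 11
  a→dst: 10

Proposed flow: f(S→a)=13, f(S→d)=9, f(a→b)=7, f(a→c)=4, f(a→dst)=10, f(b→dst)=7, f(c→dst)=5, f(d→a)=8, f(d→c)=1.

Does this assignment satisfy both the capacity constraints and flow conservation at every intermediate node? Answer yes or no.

Every edge has 0 ≤ f(e) ≤ cap(e).
At each intermediate node, inflow equals outflow.

Yes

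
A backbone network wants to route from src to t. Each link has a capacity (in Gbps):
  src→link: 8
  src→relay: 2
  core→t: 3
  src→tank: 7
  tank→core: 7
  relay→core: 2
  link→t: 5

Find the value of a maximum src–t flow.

Augment src→link→t: bottleneck 5. Total 5.
Augment src→tank→core→t: bottleneck 3. Total 8.
No augmenting path remains in the residual graph.

8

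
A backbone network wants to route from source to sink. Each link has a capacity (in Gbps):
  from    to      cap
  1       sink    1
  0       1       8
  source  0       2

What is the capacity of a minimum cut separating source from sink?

1

Max flow = 1 (via 1 augmenting path).
In the residual at optimum, the set reachable from source is {0, 1, source}.
Cut edges: 1->sink (cap 1). Sum = 1.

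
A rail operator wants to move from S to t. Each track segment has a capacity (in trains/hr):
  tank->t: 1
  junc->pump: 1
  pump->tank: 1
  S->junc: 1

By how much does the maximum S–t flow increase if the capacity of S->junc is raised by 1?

Original max flow = 1.
Even with extra capacity on S->junc, another cut of capacity 1 remains binding.
New max flow = 1. Increase = 0.

0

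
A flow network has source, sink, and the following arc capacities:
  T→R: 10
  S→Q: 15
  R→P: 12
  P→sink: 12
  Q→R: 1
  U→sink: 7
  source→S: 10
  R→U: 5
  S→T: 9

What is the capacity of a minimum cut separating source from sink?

Max flow = 10 (via 2 augmenting paths).
In the residual at optimum, the set reachable from source is {source}.
Cut edges: source→S (cap 10). Sum = 10.

10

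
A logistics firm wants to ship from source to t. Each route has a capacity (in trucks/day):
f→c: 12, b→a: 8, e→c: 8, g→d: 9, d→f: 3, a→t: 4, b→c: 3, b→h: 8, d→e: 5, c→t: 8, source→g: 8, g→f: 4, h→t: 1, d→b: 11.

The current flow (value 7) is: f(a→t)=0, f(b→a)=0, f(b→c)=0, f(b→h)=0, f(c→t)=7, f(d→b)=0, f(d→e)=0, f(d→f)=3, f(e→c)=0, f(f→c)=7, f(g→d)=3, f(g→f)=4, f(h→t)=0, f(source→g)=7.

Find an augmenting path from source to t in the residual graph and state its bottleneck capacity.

Residual along source→g→d→b→h→t: source→g: 1, g→d: 6, d→b: 11, b→h: 8, h→t: 1.
Bottleneck = min = 1.

source→g→d→b→h→t, bottleneck 1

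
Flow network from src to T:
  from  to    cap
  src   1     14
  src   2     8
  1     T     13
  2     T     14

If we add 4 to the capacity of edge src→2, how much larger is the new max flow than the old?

Original max flow = 21.
After raising cap(src→2), augmenting paths through that edge carry 4 more units.
New max flow = 25. Increase = 4.

4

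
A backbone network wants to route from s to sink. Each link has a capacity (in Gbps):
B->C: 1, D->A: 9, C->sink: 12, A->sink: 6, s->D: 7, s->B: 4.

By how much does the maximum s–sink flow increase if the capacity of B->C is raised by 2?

2

Original max flow = 7.
After raising cap(B->C), augmenting paths through that edge carry 2 more units.
New max flow = 9. Increase = 2.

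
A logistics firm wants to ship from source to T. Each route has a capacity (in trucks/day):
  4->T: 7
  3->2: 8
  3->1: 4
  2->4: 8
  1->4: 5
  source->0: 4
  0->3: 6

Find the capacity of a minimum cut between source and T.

Max flow = 4 (via 1 augmenting path).
In the residual at optimum, the set reachable from source is {source}.
Cut edges: source->0 (cap 4). Sum = 4.

4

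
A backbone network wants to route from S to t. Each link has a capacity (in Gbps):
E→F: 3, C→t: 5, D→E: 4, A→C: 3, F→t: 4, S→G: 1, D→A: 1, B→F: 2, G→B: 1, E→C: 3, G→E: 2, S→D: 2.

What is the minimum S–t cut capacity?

Max flow = 3 (via 3 augmenting paths).
In the residual at optimum, the set reachable from S is {S}.
Cut edges: S→D (cap 2), S→G (cap 1). Sum = 3.

3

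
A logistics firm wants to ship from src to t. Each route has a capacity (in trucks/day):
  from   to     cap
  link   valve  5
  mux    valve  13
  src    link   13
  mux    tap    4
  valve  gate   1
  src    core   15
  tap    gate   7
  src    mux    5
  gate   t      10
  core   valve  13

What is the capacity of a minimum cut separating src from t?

Max flow = 5 (via 2 augmenting paths).
In the residual at optimum, the set reachable from src is {core, link, mux, src, valve}.
Cut edges: mux→tap (cap 4), valve→gate (cap 1). Sum = 5.

5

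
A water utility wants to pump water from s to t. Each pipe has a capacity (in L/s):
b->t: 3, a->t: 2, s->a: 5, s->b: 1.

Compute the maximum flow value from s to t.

3

Augment s->b->t: bottleneck 1. Total 1.
Augment s->a->t: bottleneck 2. Total 3.
No augmenting path remains in the residual graph.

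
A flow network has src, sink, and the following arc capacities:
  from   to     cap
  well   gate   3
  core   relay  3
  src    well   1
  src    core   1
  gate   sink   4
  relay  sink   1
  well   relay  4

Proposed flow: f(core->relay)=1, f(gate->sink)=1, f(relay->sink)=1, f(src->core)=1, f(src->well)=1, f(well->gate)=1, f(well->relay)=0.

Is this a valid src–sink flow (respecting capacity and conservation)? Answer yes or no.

Yes

Every edge has 0 ≤ f(e) ≤ cap(e).
At each intermediate node, inflow equals outflow.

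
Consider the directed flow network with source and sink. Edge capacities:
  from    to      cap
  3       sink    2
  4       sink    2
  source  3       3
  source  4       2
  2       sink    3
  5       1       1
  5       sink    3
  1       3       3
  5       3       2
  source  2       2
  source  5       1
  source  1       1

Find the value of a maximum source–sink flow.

Augment source->2->sink: bottleneck 2. Total 2.
Augment source->5->sink: bottleneck 1. Total 3.
Augment source->4->sink: bottleneck 2. Total 5.
Augment source->3->sink: bottleneck 2. Total 7.
No augmenting path remains in the residual graph.

7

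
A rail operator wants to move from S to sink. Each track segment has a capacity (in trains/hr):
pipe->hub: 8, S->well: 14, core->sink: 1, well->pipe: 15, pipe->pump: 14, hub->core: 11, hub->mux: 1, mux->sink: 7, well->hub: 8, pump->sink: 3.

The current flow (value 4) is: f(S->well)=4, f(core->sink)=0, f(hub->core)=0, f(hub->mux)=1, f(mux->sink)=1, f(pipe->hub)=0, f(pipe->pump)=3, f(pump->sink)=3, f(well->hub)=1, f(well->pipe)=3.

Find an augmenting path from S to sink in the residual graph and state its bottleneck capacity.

Residual along S->well->hub->core->sink: S->well: 10, well->hub: 7, hub->core: 11, core->sink: 1.
Bottleneck = min = 1.

S->well->hub->core->sink, bottleneck 1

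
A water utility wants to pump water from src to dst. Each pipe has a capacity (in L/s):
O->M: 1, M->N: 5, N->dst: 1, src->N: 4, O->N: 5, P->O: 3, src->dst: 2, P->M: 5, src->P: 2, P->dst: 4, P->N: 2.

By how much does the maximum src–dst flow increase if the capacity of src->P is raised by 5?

2

Original max flow = 5.
After raising cap(src->P), augmenting paths through that edge carry 2 more units.
New max flow = 7. Increase = 2.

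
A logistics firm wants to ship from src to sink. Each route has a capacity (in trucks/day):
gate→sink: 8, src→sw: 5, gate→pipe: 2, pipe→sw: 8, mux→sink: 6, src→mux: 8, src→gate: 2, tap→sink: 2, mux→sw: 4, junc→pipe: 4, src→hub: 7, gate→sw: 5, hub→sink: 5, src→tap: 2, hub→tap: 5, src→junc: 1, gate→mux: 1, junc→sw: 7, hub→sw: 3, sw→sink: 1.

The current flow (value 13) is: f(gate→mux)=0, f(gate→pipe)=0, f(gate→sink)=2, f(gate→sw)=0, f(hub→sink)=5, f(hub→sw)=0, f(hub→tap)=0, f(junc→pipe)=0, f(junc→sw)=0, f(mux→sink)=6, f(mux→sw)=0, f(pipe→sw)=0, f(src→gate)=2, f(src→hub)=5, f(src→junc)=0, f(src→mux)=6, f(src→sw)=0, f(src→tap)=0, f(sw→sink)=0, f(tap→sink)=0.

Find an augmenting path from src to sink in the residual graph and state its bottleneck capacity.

src→tap→sink, bottleneck 2

Residual along src→tap→sink: src→tap: 2, tap→sink: 2.
Bottleneck = min = 2.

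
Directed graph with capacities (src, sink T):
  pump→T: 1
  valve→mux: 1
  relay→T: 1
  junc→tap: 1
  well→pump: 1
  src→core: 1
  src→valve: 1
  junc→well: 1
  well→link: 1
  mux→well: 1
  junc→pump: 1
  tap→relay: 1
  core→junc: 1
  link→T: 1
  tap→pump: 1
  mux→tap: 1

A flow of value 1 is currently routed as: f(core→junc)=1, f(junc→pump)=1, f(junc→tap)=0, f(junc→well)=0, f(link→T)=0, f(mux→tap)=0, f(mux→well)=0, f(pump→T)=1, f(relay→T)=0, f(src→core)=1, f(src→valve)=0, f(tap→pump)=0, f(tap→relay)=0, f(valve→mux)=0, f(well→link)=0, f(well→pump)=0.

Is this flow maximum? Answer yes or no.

Residual path src→valve→mux→tap→relay→T has bottleneck 1 > 0.
Pushing 1 along it raises the flow to 2, so the given flow is not maximum.

No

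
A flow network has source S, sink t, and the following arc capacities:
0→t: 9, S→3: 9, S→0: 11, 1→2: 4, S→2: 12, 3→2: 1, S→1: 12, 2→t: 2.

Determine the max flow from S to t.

11

Augment S→0→t: bottleneck 9. Total 9.
Augment S→2→t: bottleneck 2. Total 11.
No augmenting path remains in the residual graph.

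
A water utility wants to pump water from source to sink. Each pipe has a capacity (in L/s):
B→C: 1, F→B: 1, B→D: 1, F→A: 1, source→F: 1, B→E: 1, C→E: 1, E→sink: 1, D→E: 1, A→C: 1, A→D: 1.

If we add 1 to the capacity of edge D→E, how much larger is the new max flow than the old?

Original max flow = 1.
Edge D→E does not cross the min cut (source side {source}), so extra capacity there cannot help.
New max flow = 1. Increase = 0.

0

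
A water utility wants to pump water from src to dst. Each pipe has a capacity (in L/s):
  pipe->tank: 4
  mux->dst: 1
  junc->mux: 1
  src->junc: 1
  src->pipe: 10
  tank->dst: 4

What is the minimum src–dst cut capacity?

Max flow = 5 (via 2 augmenting paths).
In the residual at optimum, the set reachable from src is {pipe, src}.
Cut edges: pipe->tank (cap 4), src->junc (cap 1). Sum = 5.

5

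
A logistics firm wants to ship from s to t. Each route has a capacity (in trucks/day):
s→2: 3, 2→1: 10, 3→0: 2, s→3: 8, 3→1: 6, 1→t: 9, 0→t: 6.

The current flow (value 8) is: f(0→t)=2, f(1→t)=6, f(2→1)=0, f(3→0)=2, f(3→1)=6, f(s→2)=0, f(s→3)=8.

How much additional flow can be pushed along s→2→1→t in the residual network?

3

Residual capacities along the path: s→2: 3, 2→1: 10, 1→t: 3.
Minimum is 3.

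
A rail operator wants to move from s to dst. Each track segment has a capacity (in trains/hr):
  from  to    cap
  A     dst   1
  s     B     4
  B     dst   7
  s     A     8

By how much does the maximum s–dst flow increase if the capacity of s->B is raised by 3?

Original max flow = 5.
After raising cap(s->B), augmenting paths through that edge carry 3 more units.
New max flow = 8. Increase = 3.

3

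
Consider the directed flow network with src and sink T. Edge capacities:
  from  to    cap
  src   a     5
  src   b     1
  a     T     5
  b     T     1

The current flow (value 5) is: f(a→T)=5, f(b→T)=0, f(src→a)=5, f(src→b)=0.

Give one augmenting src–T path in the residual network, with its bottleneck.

Residual along src→b→T: src→b: 1, b→T: 1.
Bottleneck = min = 1.

src→b→T, bottleneck 1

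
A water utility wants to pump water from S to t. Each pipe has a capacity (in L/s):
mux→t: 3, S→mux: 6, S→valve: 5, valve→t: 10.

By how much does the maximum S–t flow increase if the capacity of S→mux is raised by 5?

0

Original max flow = 8.
Edge S→mux does not cross the min cut (source side {S, mux}), so extra capacity there cannot help.
New max flow = 8. Increase = 0.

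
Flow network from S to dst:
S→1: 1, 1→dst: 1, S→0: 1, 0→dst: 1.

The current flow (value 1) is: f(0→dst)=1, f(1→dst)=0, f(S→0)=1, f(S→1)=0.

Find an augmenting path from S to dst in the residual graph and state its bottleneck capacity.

Residual along S→1→dst: S→1: 1, 1→dst: 1.
Bottleneck = min = 1.

S→1→dst, bottleneck 1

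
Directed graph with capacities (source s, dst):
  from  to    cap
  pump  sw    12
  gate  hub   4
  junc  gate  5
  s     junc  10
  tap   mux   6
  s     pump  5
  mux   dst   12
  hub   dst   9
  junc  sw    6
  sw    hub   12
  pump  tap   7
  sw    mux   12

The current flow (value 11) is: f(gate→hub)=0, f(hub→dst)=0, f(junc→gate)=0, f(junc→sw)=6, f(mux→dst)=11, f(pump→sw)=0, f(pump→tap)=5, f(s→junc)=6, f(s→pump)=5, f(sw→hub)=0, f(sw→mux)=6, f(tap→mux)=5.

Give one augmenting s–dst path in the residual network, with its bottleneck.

Residual along s→junc→gate→hub→dst: s→junc: 4, junc→gate: 5, gate→hub: 4, hub→dst: 9.
Bottleneck = min = 4.

s→junc→gate→hub→dst, bottleneck 4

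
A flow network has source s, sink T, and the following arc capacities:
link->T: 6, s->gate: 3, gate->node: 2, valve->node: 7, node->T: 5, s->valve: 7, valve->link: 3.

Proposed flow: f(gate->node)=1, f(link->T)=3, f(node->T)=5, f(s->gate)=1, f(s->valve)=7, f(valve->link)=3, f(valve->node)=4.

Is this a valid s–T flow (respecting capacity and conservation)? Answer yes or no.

Yes

Every edge has 0 ≤ f(e) ≤ cap(e).
At each intermediate node, inflow equals outflow.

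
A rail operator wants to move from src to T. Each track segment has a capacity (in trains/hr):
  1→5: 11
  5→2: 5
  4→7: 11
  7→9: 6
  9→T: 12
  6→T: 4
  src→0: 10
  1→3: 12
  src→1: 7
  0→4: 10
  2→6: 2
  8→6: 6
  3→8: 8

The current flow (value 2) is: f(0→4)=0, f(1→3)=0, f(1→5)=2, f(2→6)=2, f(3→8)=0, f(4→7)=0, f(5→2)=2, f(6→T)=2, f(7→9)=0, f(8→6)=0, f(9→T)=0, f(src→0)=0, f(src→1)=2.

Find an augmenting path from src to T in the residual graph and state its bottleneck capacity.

Residual along src→1→3→8→6→T: src→1: 5, 1→3: 12, 3→8: 8, 8→6: 6, 6→T: 2.
Bottleneck = min = 2.

src→1→3→8→6→T, bottleneck 2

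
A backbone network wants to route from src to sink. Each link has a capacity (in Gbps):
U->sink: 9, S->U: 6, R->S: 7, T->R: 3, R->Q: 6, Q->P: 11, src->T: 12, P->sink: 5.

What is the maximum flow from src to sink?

3

Augment src->T->R->S->U->sink: bottleneck 3. Total 3.
No augmenting path remains in the residual graph.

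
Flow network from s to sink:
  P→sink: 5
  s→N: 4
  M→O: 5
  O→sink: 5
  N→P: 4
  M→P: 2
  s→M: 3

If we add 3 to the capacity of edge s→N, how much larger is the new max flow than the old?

Original max flow = 7.
Even with extra capacity on s→N, another cut of capacity 7 remains binding.
New max flow = 7. Increase = 0.

0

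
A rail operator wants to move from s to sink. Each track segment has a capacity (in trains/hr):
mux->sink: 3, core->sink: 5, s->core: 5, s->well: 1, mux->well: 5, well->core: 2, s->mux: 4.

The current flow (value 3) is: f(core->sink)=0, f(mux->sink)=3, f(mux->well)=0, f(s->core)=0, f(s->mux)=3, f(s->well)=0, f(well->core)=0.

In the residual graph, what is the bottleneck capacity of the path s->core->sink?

5

Residual capacities along the path: s->core: 5, core->sink: 5.
Minimum is 5.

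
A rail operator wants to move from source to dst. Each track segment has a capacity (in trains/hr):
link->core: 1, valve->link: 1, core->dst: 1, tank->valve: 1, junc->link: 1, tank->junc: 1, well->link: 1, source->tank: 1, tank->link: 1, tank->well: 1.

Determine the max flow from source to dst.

1

Augment source->tank->link->core->dst: bottleneck 1. Total 1.
No augmenting path remains in the residual graph.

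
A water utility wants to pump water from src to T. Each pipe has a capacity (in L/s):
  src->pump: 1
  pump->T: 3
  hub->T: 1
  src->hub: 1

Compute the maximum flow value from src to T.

2

Augment src->hub->T: bottleneck 1. Total 1.
Augment src->pump->T: bottleneck 1. Total 2.
No augmenting path remains in the residual graph.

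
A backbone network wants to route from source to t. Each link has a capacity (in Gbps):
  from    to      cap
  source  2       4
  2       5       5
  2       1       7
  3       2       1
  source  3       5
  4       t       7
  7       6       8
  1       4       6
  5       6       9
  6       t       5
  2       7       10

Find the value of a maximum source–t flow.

5

Augment source->2->5->6->t: bottleneck 4. Total 4.
Augment source->3->2->5->6->t: bottleneck 1. Total 5.
No augmenting path remains in the residual graph.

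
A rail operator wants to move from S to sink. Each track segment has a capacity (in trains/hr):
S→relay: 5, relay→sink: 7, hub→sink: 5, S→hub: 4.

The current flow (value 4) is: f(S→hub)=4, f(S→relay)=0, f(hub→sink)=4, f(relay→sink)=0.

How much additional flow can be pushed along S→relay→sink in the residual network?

Residual capacities along the path: S→relay: 5, relay→sink: 7.
Minimum is 5.

5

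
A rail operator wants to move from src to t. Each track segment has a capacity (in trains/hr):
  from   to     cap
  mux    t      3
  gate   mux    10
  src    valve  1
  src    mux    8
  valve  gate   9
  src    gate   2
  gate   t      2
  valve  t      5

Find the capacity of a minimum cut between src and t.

6

Max flow = 6 (via 3 augmenting paths).
In the residual at optimum, the set reachable from src is {mux, src}.
Cut edges: src->valve (cap 1), src->gate (cap 2), mux->t (cap 3). Sum = 6.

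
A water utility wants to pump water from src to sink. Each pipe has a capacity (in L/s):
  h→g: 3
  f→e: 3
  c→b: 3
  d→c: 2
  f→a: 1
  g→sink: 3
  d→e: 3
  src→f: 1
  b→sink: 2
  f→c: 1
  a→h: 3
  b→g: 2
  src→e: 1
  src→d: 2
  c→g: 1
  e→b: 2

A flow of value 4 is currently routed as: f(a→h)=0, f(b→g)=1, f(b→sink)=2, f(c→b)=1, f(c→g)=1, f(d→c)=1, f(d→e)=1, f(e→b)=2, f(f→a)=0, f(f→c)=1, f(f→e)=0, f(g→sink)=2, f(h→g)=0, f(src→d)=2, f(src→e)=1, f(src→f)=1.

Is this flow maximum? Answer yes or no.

Residual reachable from src: {src}; sink is not reachable.
Saturated cut: src→f, src→d, src→e with total capacity 4 = current flow value. Flow is maximum.

Yes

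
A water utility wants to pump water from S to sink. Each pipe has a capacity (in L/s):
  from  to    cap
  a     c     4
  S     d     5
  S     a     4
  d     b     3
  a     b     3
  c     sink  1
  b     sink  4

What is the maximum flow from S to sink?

5

Augment S→a→c→sink: bottleneck 1. Total 1.
Augment S→a→b→sink: bottleneck 3. Total 4.
Augment S→d→b→sink: bottleneck 1. Total 5.
No augmenting path remains in the residual graph.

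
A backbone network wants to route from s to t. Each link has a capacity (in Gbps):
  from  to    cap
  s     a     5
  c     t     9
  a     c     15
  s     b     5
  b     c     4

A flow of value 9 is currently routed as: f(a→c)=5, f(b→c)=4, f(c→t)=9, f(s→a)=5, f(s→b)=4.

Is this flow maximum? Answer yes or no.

Residual reachable from s: {b, s}; t is not reachable.
Saturated cut: s→a, b→c with total capacity 9 = current flow value. Flow is maximum.

Yes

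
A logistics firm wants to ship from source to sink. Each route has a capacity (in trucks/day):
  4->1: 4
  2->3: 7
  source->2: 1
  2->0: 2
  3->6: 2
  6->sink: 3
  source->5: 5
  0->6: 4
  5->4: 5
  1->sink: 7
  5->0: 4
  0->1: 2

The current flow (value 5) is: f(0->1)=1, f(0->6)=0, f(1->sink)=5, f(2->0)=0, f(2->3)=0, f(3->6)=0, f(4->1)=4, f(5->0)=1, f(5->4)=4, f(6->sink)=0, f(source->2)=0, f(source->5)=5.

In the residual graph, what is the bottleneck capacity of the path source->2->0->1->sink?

Residual capacities along the path: source->2: 1, 2->0: 2, 0->1: 1, 1->sink: 2.
Minimum is 1.

1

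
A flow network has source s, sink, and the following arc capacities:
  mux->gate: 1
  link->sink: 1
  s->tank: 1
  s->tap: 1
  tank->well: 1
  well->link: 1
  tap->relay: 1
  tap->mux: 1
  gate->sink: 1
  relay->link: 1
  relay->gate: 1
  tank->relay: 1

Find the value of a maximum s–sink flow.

Augment s->tank->well->link->sink: bottleneck 1. Total 1.
Augment s->tap->relay->gate->sink: bottleneck 1. Total 2.
No augmenting path remains in the residual graph.

2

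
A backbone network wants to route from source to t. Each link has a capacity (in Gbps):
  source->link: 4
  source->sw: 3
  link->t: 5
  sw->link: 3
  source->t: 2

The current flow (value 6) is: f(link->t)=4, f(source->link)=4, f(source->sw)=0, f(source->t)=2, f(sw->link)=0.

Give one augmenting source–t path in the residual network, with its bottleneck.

Residual along source->sw->link->t: source->sw: 3, sw->link: 3, link->t: 1.
Bottleneck = min = 1.

source->sw->link->t, bottleneck 1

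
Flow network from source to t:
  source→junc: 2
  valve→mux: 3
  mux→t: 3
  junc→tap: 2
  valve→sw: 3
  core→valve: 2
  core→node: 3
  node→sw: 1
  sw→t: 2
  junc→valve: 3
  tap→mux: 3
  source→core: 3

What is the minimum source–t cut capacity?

Max flow = 5 (via 4 augmenting paths).
In the residual at optimum, the set reachable from source is {source}.
Cut edges: source→core (cap 3), source→junc (cap 2). Sum = 5.

5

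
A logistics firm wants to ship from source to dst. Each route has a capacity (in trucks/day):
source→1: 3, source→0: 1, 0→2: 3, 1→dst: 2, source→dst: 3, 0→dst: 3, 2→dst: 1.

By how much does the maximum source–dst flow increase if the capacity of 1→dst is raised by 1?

1

Original max flow = 6.
After raising cap(1→dst), augmenting paths through that edge carry 1 more unit.
New max flow = 7. Increase = 1.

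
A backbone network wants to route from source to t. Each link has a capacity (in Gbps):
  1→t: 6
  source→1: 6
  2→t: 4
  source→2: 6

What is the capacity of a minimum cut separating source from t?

10

Max flow = 10 (via 2 augmenting paths).
In the residual at optimum, the set reachable from source is {2, source}.
Cut edges: source→1 (cap 6), 2→t (cap 4). Sum = 10.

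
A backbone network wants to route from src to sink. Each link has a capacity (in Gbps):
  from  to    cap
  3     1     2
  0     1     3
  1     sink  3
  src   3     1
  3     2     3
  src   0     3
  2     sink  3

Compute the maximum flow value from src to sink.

4

Augment src->0->1->sink: bottleneck 3. Total 3.
Augment src->3->2->sink: bottleneck 1. Total 4.
No augmenting path remains in the residual graph.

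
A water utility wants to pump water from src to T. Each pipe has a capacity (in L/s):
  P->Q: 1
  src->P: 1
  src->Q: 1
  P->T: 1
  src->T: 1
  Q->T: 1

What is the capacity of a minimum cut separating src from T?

Max flow = 3 (via 3 augmenting paths).
In the residual at optimum, the set reachable from src is {src}.
Cut edges: src->P (cap 1), src->Q (cap 1), src->T (cap 1). Sum = 3.

3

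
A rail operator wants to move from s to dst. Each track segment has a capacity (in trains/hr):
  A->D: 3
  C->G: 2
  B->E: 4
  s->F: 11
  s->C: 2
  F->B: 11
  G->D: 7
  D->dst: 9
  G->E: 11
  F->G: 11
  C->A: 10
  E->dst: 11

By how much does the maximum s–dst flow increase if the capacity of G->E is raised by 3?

0

Original max flow = 13.
Edge G->E does not cross the min cut (source side {s}), so extra capacity there cannot help.
New max flow = 13. Increase = 0.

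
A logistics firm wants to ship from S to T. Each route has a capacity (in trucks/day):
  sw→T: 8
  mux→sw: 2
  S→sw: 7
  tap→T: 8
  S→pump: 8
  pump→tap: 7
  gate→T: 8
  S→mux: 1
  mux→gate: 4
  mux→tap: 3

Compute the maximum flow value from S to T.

Augment S→sw→T: bottleneck 7. Total 7.
Augment S→mux→sw→T: bottleneck 1. Total 8.
Augment S→pump→tap→T: bottleneck 7. Total 15.
No augmenting path remains in the residual graph.

15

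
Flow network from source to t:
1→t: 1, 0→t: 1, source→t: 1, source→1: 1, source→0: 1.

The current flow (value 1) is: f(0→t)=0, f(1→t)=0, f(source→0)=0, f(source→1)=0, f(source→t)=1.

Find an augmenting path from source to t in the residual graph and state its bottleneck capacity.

source→0→t, bottleneck 1

Residual along source→0→t: source→0: 1, 0→t: 1.
Bottleneck = min = 1.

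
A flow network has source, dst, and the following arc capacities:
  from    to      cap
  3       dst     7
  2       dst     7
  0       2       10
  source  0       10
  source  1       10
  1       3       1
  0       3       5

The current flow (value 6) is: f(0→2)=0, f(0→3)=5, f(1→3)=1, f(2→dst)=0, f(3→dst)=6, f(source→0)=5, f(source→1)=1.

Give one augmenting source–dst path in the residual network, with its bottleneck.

source→0→2→dst, bottleneck 5

Residual along source→0→2→dst: source→0: 5, 0→2: 10, 2→dst: 7.
Bottleneck = min = 5.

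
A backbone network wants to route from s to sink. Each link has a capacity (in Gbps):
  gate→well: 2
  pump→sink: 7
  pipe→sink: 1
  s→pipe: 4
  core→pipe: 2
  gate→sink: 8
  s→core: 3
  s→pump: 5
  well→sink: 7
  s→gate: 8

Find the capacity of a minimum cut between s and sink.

14

Max flow = 14 (via 3 augmenting paths).
In the residual at optimum, the set reachable from s is {core, pipe, s}.
Cut edges: s→pump (cap 5), s→gate (cap 8), pipe→sink (cap 1). Sum = 14.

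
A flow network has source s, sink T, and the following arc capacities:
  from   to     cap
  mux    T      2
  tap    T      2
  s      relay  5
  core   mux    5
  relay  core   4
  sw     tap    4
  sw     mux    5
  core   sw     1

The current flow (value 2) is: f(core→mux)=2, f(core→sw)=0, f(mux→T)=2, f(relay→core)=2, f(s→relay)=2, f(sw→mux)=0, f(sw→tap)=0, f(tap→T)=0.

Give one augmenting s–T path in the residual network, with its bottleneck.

Residual along s→relay→core→sw→tap→T: s→relay: 3, relay→core: 2, core→sw: 1, sw→tap: 4, tap→T: 2.
Bottleneck = min = 1.

s→relay→core→sw→tap→T, bottleneck 1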